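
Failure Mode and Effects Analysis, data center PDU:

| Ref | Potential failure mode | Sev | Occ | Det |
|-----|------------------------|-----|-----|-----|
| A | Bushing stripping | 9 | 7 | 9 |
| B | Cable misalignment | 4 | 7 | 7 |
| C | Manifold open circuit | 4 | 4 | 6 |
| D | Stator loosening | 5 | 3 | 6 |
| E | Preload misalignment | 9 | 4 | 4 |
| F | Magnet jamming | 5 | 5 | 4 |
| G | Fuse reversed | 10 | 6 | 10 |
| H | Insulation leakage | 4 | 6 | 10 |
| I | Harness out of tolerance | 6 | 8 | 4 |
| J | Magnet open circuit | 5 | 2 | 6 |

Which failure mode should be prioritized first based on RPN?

G

RPN = Severity × Occurrence × Detection:
  A: 9 × 7 × 9 = 567
  B: 4 × 7 × 7 = 196
  C: 4 × 4 × 6 = 96
  D: 5 × 3 × 6 = 90
  E: 9 × 4 × 4 = 144
  F: 5 × 5 × 4 = 100
  G: 10 × 6 × 10 = 600
  H: 4 × 6 × 10 = 240
  I: 6 × 8 × 4 = 192
  J: 5 × 2 × 6 = 60
Highest RPN is 600 → G.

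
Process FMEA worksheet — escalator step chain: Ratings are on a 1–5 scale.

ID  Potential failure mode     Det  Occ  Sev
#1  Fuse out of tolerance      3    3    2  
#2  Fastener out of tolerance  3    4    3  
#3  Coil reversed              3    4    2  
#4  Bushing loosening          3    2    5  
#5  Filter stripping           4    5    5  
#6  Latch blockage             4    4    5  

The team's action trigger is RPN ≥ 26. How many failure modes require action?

4

RPN = Severity × Occurrence × Detection:
  #1: 2 × 3 × 3 = 18
  #2: 3 × 4 × 3 = 36
  #3: 2 × 4 × 3 = 24
  #4: 5 × 2 × 3 = 30
  #5: 5 × 5 × 4 = 100
  #6: 5 × 4 × 4 = 80
Modes with RPN ≥ 26: #2 (36), #4 (30), #5 (100), #6 (80) → 4.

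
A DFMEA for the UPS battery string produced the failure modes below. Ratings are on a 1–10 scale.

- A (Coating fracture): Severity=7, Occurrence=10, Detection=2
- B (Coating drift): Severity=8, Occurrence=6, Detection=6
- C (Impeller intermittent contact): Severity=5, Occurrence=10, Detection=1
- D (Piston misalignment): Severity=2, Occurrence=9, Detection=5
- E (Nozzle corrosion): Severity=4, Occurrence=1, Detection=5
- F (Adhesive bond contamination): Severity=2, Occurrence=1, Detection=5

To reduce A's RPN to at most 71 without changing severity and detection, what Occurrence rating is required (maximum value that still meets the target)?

A: S=7, O=10, D=2 → current RPN = 140.
Fixed product = 14. Need 14 × O ≤ 71, so O ≤ 71/14 = 5.07.
Maximum integer Occurrence rating = 5 (gives RPN 70; O=6 would give 84 > 71).

5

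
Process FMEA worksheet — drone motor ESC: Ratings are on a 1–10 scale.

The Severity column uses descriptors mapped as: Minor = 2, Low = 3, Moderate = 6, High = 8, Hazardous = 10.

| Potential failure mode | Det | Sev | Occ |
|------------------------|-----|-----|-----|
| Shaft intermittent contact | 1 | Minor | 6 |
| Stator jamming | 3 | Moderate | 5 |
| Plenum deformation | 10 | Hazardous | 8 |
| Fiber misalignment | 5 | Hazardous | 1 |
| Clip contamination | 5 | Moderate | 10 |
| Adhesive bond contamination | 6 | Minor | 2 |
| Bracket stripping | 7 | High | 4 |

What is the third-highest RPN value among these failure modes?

224

RPN = Severity × Occurrence × Detection:
  Shaft intermittent contact: 2 × 6 × 1 = 12
  Stator jamming: 6 × 5 × 3 = 90
  Plenum deformation: 10 × 8 × 10 = 800
  Fiber misalignment: 10 × 1 × 5 = 50
  Clip contamination: 6 × 10 × 5 = 300
  Adhesive bond contamination: 2 × 2 × 6 = 24
  Bracket stripping: 8 × 4 × 7 = 224
Sorted descending: 800, 300, 224, 90, 50, 24, 12.
The third-highest RPN is 224 (Bracket stripping).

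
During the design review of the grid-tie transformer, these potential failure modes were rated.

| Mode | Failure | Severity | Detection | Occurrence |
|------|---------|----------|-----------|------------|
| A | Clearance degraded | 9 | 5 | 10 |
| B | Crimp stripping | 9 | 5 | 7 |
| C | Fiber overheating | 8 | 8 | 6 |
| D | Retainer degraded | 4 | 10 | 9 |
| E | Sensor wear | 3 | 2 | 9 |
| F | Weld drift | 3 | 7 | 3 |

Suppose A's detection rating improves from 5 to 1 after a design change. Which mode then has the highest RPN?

RPN = Severity × Occurrence × Detection:
  A: 9 × 10 × 5 = 450
  B: 9 × 7 × 5 = 315
  C: 8 × 6 × 8 = 384
  D: 4 × 9 × 10 = 360
  E: 3 × 9 × 2 = 54
  F: 3 × 3 × 7 = 63
After action: A → 9 × 10 × 1 = 90.
Revised RPNs: C=384, D=360, B=315, A=90, F=63, E=54.
Highest is now C (384).

C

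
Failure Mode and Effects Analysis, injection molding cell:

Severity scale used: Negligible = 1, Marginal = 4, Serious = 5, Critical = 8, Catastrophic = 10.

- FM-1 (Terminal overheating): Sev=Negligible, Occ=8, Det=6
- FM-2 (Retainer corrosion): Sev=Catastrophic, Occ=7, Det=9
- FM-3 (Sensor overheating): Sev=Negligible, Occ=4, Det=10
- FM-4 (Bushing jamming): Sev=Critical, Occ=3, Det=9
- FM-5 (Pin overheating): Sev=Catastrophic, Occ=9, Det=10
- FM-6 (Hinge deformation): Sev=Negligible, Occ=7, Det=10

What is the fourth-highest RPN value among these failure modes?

70

RPN = Severity × Occurrence × Detection:
  FM-1: 1 × 8 × 6 = 48
  FM-2: 10 × 7 × 9 = 630
  FM-3: 1 × 4 × 10 = 40
  FM-4: 8 × 3 × 9 = 216
  FM-5: 10 × 9 × 10 = 900
  FM-6: 1 × 7 × 10 = 70
Sorted descending: 900, 630, 216, 70, 48, 40.
The fourth-highest RPN is 70 (FM-6).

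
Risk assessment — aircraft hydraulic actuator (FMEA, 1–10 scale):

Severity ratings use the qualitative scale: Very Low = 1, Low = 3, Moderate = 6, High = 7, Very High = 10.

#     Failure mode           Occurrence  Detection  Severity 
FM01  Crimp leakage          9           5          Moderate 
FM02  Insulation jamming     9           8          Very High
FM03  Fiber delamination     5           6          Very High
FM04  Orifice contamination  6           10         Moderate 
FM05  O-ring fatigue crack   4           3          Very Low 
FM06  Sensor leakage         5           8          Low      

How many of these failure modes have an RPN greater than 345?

2

RPN = Severity × Occurrence × Detection:
  FM01: 6 × 9 × 5 = 270
  FM02: 10 × 9 × 8 = 720
  FM03: 10 × 5 × 6 = 300
  FM04: 6 × 6 × 10 = 360
  FM05: 1 × 4 × 3 = 12
  FM06: 3 × 5 × 8 = 120
Modes with RPN > 345: FM02 (720), FM04 (360) → 2.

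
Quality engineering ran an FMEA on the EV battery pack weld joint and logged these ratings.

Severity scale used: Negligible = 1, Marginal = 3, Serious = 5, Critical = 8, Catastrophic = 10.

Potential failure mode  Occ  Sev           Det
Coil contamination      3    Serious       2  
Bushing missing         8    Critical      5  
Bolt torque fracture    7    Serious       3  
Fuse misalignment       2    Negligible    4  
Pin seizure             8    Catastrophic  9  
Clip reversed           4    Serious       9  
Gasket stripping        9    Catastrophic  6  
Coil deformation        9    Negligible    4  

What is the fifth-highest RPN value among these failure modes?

RPN = Severity × Occurrence × Detection:
  Coil contamination: 5 × 3 × 2 = 30
  Bushing missing: 8 × 8 × 5 = 320
  Bolt torque fracture: 5 × 7 × 3 = 105
  Fuse misalignment: 1 × 2 × 4 = 8
  Pin seizure: 10 × 8 × 9 = 720
  Clip reversed: 5 × 4 × 9 = 180
  Gasket stripping: 10 × 9 × 6 = 540
  Coil deformation: 1 × 9 × 4 = 36
Sorted descending: 720, 540, 320, 180, 105, 36, 30, 8.
The fifth-highest RPN is 105 (Bolt torque fracture).

105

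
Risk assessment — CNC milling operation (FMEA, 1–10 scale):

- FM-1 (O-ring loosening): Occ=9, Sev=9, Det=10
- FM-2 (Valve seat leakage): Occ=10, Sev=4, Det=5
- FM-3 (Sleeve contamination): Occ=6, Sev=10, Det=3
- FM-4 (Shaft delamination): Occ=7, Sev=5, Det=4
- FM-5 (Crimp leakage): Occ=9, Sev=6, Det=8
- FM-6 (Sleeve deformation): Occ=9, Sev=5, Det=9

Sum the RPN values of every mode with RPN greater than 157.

RPN = Severity × Occurrence × Detection:
  FM-1: 9 × 9 × 10 = 810
  FM-2: 4 × 10 × 5 = 200
  FM-3: 10 × 6 × 3 = 180
  FM-4: 5 × 7 × 4 = 140
  FM-5: 6 × 9 × 8 = 432
  FM-6: 5 × 9 × 9 = 405
RPN > 157: FM-1 (810), FM-2 (200), FM-3 (180), FM-5 (432), FM-6 (405).
Sum: 810 + 200 + 180 + 432 + 405 = 2027.

2027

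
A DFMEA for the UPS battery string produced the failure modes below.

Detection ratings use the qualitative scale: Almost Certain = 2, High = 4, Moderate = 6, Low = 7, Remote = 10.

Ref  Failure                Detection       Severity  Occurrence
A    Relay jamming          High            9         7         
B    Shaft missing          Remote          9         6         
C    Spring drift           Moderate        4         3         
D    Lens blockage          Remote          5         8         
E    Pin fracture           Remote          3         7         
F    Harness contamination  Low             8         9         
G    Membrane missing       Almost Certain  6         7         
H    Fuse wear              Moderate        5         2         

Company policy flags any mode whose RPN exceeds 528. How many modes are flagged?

1

RPN = Severity × Occurrence × Detection:
  A: 9 × 7 × 4 = 252
  B: 9 × 6 × 10 = 540
  C: 4 × 3 × 6 = 72
  D: 5 × 8 × 10 = 400
  E: 3 × 7 × 10 = 210
  F: 8 × 9 × 7 = 504
  G: 6 × 7 × 2 = 84
  H: 5 × 2 × 6 = 60
Modes with RPN > 528: B (540) → 1.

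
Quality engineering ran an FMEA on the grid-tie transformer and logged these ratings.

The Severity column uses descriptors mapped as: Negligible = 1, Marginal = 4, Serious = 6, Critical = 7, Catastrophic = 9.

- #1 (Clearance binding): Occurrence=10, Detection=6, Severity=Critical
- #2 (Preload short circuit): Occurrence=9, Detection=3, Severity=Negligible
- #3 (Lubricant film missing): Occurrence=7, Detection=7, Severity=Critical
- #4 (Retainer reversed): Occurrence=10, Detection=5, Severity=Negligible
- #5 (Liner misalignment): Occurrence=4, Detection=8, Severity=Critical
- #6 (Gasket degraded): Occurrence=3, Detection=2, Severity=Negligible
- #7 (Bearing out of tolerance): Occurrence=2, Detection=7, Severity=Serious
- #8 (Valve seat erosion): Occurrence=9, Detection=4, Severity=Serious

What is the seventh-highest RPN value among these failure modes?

27

RPN = Severity × Occurrence × Detection:
  #1: 7 × 10 × 6 = 420
  #2: 1 × 9 × 3 = 27
  #3: 7 × 7 × 7 = 343
  #4: 1 × 10 × 5 = 50
  #5: 7 × 4 × 8 = 224
  #6: 1 × 3 × 2 = 6
  #7: 6 × 2 × 7 = 84
  #8: 6 × 9 × 4 = 216
Sorted descending: 420, 343, 224, 216, 84, 50, 27, 6.
The seventh-highest RPN is 27 (#2).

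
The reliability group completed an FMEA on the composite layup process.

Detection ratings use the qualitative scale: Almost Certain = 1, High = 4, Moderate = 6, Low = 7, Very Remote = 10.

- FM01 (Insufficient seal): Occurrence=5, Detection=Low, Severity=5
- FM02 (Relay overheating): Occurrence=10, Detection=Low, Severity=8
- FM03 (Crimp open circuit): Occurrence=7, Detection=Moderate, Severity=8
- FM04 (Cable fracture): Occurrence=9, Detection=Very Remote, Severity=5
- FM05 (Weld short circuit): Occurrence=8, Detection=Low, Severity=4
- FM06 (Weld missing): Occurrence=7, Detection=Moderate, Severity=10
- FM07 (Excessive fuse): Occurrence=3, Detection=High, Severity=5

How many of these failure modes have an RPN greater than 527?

RPN = Severity × Occurrence × Detection:
  FM01: 5 × 5 × 7 = 175
  FM02: 8 × 10 × 7 = 560
  FM03: 8 × 7 × 6 = 336
  FM04: 5 × 9 × 10 = 450
  FM05: 4 × 8 × 7 = 224
  FM06: 10 × 7 × 6 = 420
  FM07: 5 × 3 × 4 = 60
Modes with RPN > 527: FM02 (560) → 1.

1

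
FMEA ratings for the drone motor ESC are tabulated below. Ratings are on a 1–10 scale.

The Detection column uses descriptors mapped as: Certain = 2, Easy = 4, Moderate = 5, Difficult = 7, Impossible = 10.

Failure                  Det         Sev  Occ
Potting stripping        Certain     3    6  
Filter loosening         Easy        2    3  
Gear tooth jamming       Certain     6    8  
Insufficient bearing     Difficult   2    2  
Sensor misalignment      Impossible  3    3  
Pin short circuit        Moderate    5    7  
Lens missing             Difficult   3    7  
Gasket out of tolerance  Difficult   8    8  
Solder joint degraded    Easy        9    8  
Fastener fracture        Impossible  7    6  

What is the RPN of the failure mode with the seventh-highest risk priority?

90

RPN = Severity × Occurrence × Detection:
  Potting stripping: 3 × 6 × 2 = 36
  Filter loosening: 2 × 3 × 4 = 24
  Gear tooth jamming: 6 × 8 × 2 = 96
  Insufficient bearing: 2 × 2 × 7 = 28
  Sensor misalignment: 3 × 3 × 10 = 90
  Pin short circuit: 5 × 7 × 5 = 175
  Lens missing: 3 × 7 × 7 = 147
  Gasket out of tolerance: 8 × 8 × 7 = 448
  Solder joint degraded: 9 × 8 × 4 = 288
  Fastener fracture: 7 × 6 × 10 = 420
Sorted descending: 448, 420, 288, 175, 147, 96, 90, 36, 28, 24.
The seventh-highest RPN is 90 (Sensor misalignment).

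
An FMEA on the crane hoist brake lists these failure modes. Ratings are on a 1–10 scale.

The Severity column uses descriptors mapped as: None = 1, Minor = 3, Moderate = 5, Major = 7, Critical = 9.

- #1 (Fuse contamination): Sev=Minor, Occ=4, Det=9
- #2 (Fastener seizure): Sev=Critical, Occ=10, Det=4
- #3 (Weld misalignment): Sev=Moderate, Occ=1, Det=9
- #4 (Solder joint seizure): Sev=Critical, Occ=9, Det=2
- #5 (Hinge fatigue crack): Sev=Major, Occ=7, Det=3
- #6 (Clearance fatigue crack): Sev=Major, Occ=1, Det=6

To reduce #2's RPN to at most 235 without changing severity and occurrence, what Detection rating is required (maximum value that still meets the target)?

#2: S=9, O=10, D=4 → current RPN = 360.
Fixed product = 90. Need 90 × D ≤ 235, so D ≤ 235/90 = 2.61.
Maximum integer Detection rating = 2 (gives RPN 180; D=3 would give 270 > 235).

2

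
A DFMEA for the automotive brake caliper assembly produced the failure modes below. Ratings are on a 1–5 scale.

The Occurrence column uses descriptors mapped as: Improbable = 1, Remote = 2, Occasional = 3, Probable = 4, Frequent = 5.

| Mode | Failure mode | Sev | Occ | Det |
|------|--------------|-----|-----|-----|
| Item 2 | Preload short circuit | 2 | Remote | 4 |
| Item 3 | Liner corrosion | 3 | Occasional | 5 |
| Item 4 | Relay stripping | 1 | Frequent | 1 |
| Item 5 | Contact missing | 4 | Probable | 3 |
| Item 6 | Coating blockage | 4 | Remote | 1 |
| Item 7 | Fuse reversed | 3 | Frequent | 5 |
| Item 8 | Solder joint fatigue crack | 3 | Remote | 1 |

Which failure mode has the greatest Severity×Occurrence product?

Criticality = Severity × Occurrence:
  Item 2: 2 × 2 = 4
  Item 3: 3 × 3 = 9
  Item 4: 1 × 5 = 5
  Item 5: 4 × 4 = 16
  Item 6: 4 × 2 = 8
  Item 7: 3 × 5 = 15
  Item 8: 3 × 2 = 6
Highest criticality is 16 → Item 5.

Item 5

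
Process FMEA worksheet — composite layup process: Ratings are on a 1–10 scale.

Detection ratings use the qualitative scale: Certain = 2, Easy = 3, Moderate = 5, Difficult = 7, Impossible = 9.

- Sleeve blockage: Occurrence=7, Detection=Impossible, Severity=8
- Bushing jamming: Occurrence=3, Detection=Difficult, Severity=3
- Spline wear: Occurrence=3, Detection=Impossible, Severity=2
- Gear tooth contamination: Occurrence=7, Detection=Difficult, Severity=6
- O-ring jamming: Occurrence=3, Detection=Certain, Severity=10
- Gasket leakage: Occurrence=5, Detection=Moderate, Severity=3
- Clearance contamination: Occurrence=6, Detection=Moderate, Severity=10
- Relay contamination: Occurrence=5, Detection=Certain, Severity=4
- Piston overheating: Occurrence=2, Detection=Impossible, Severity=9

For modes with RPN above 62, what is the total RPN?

1398

RPN = Severity × Occurrence × Detection:
  Sleeve blockage: 8 × 7 × 9 = 504
  Bushing jamming: 3 × 3 × 7 = 63
  Spline wear: 2 × 3 × 9 = 54
  Gear tooth contamination: 6 × 7 × 7 = 294
  O-ring jamming: 10 × 3 × 2 = 60
  Gasket leakage: 3 × 5 × 5 = 75
  Clearance contamination: 10 × 6 × 5 = 300
  Relay contamination: 4 × 5 × 2 = 40
  Piston overheating: 9 × 2 × 9 = 162
RPN > 62: Sleeve blockage (504), Bushing jamming (63), Gear tooth contamination (294), Gasket leakage (75), Clearance contamination (300), Piston overheating (162).
Sum: 504 + 63 + 294 + 75 + 300 + 162 = 1398.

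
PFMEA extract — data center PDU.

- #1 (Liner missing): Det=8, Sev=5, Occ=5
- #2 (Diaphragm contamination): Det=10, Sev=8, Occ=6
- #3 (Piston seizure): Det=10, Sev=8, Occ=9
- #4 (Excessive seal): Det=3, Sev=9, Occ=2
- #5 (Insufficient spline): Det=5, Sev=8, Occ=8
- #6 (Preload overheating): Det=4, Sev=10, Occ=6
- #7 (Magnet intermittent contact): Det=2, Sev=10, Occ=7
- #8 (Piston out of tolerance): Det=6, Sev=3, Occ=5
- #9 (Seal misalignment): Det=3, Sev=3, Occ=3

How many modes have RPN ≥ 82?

RPN = Severity × Occurrence × Detection:
  #1: 5 × 5 × 8 = 200
  #2: 8 × 6 × 10 = 480
  #3: 8 × 9 × 10 = 720
  #4: 9 × 2 × 3 = 54
  #5: 8 × 8 × 5 = 320
  #6: 10 × 6 × 4 = 240
  #7: 10 × 7 × 2 = 140
  #8: 3 × 5 × 6 = 90
  #9: 3 × 3 × 3 = 27
Modes with RPN ≥ 82: #1 (200), #2 (480), #3 (720), #5 (320), #6 (240), #7 (140), #8 (90) → 7.

7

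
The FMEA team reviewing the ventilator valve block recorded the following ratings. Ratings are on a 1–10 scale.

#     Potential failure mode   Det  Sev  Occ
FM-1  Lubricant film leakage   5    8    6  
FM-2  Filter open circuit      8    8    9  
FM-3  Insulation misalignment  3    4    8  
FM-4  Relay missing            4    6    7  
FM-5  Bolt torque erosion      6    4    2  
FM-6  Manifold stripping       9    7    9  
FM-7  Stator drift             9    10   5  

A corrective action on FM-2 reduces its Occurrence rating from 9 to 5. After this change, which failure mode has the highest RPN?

FM-6

RPN = Severity × Occurrence × Detection:
  FM-1: 8 × 6 × 5 = 240
  FM-2: 8 × 9 × 8 = 576
  FM-3: 4 × 8 × 3 = 96
  FM-4: 6 × 7 × 4 = 168
  FM-5: 4 × 2 × 6 = 48
  FM-6: 7 × 9 × 9 = 567
  FM-7: 10 × 5 × 9 = 450
After action: FM-2 → 8 × 5 × 8 = 320.
Revised RPNs: FM-6=567, FM-7=450, FM-2=320, FM-1=240, FM-4=168, FM-3=96, FM-5=48.
Highest is now FM-6 (567).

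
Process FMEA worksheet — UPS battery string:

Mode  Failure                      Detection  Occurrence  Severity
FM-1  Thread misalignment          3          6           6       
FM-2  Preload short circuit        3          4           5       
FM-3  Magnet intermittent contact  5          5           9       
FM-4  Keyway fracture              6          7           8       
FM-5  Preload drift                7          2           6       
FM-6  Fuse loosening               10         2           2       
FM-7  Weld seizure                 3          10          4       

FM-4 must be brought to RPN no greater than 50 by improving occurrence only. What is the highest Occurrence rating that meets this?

1

FM-4: S=8, O=7, D=6 → current RPN = 336.
Fixed product = 48. Need 48 × O ≤ 50, so O ≤ 50/48 = 1.04.
Maximum integer Occurrence rating = 1 (gives RPN 48; O=2 would give 96 > 50).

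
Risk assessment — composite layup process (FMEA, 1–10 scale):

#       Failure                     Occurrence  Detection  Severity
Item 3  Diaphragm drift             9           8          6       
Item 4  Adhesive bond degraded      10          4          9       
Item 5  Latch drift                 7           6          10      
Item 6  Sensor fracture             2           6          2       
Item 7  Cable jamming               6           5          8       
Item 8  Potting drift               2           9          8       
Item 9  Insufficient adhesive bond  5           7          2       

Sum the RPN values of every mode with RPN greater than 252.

1212

RPN = Severity × Occurrence × Detection:
  Item 3: 6 × 9 × 8 = 432
  Item 4: 9 × 10 × 4 = 360
  Item 5: 10 × 7 × 6 = 420
  Item 6: 2 × 2 × 6 = 24
  Item 7: 8 × 6 × 5 = 240
  Item 8: 8 × 2 × 9 = 144
  Item 9: 2 × 5 × 7 = 70
RPN > 252: Item 3 (432), Item 4 (360), Item 5 (420).
Sum: 432 + 360 + 420 = 1212.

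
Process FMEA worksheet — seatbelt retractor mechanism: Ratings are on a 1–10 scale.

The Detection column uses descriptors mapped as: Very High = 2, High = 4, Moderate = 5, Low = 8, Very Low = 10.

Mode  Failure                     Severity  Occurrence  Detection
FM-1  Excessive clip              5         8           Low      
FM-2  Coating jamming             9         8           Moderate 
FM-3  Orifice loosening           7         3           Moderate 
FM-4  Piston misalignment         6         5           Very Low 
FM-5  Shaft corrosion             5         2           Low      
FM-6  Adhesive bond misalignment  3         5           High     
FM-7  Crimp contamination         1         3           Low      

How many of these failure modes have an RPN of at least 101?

RPN = Severity × Occurrence × Detection:
  FM-1: 5 × 8 × 8 = 320
  FM-2: 9 × 8 × 5 = 360
  FM-3: 7 × 3 × 5 = 105
  FM-4: 6 × 5 × 10 = 300
  FM-5: 5 × 2 × 8 = 80
  FM-6: 3 × 5 × 4 = 60
  FM-7: 1 × 3 × 8 = 24
Modes with RPN ≥ 101: FM-1 (320), FM-2 (360), FM-3 (105), FM-4 (300) → 4.

4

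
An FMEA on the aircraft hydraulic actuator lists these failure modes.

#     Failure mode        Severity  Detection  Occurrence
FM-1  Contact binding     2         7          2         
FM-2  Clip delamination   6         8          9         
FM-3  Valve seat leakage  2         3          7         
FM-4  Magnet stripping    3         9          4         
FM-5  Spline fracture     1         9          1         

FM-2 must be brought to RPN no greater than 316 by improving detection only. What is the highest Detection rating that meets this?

5

FM-2: S=6, O=9, D=8 → current RPN = 432.
Fixed product = 54. Need 54 × D ≤ 316, so D ≤ 316/54 = 5.85.
Maximum integer Detection rating = 5 (gives RPN 270; D=6 would give 324 > 316).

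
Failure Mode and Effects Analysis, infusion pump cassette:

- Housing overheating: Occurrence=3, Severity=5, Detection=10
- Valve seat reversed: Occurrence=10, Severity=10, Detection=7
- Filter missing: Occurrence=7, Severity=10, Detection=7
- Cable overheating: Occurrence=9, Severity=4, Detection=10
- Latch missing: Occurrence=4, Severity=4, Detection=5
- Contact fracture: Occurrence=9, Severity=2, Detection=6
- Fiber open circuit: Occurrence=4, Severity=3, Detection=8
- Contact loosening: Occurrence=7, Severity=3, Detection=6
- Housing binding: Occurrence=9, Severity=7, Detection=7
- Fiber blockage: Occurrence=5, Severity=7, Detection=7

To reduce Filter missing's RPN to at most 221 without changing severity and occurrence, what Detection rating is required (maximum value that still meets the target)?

Filter missing: S=10, O=7, D=7 → current RPN = 490.
Fixed product = 70. Need 70 × D ≤ 221, so D ≤ 221/70 = 3.16.
Maximum integer Detection rating = 3 (gives RPN 210; D=4 would give 280 > 221).

3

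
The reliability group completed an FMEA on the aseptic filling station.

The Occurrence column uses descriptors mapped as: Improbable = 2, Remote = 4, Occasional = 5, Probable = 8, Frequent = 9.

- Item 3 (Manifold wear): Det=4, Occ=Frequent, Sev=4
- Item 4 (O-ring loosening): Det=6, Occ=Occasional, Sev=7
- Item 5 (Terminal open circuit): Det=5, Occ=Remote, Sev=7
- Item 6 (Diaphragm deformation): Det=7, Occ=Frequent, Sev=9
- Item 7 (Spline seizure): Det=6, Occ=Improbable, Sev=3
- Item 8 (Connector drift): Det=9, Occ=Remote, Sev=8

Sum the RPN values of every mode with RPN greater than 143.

1209

RPN = Severity × Occurrence × Detection:
  Item 3: 4 × 9 × 4 = 144
  Item 4: 7 × 5 × 6 = 210
  Item 5: 7 × 4 × 5 = 140
  Item 6: 9 × 9 × 7 = 567
  Item 7: 3 × 2 × 6 = 36
  Item 8: 8 × 4 × 9 = 288
RPN > 143: Item 3 (144), Item 4 (210), Item 6 (567), Item 8 (288).
Sum: 144 + 210 + 567 + 288 = 1209.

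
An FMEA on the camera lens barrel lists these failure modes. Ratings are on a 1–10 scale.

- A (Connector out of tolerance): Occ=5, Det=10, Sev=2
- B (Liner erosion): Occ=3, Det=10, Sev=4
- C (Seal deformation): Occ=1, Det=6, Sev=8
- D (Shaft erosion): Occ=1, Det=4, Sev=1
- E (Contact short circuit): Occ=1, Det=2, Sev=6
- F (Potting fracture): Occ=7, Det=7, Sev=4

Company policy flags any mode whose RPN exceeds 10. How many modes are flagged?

5

RPN = Severity × Occurrence × Detection:
  A: 2 × 5 × 10 = 100
  B: 4 × 3 × 10 = 120
  C: 8 × 1 × 6 = 48
  D: 1 × 1 × 4 = 4
  E: 6 × 1 × 2 = 12
  F: 4 × 7 × 7 = 196
Modes with RPN > 10: A (100), B (120), C (48), E (12), F (196) → 5.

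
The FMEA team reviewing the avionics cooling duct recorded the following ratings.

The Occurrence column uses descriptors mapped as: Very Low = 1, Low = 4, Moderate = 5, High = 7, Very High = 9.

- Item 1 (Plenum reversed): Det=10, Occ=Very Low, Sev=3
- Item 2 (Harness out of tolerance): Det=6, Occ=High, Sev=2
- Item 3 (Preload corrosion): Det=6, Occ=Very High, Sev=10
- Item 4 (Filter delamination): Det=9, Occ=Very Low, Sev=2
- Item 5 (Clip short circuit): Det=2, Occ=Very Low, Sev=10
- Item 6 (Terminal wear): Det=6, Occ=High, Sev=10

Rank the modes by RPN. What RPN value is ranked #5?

20

RPN = Severity × Occurrence × Detection:
  Item 1: 3 × 1 × 10 = 30
  Item 2: 2 × 7 × 6 = 84
  Item 3: 10 × 9 × 6 = 540
  Item 4: 2 × 1 × 9 = 18
  Item 5: 10 × 1 × 2 = 20
  Item 6: 10 × 7 × 6 = 420
Sorted descending: 540, 420, 84, 30, 20, 18.
The fifth-highest RPN is 20 (Item 5).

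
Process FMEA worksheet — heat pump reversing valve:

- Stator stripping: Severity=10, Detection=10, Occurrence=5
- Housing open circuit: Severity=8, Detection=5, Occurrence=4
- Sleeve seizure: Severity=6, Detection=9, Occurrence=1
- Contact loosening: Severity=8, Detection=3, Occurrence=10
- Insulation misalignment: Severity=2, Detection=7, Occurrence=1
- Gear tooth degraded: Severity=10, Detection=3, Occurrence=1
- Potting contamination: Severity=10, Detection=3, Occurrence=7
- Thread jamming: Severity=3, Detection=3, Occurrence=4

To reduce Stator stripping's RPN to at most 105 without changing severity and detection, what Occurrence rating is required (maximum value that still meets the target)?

Stator stripping: S=10, O=5, D=10 → current RPN = 500.
Fixed product = 100. Need 100 × O ≤ 105, so O ≤ 105/100 = 1.05.
Maximum integer Occurrence rating = 1 (gives RPN 100; O=2 would give 200 > 105).

1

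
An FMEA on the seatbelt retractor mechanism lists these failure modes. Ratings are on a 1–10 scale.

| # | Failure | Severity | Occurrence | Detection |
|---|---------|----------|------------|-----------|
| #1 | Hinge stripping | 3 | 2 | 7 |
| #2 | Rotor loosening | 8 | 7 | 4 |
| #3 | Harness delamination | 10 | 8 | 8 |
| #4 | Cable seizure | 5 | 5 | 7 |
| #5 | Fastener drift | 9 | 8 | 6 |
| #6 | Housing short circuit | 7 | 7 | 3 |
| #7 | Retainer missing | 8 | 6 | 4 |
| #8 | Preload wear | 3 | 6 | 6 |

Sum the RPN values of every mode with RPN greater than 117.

1810

RPN = Severity × Occurrence × Detection:
  #1: 3 × 2 × 7 = 42
  #2: 8 × 7 × 4 = 224
  #3: 10 × 8 × 8 = 640
  #4: 5 × 5 × 7 = 175
  #5: 9 × 8 × 6 = 432
  #6: 7 × 7 × 3 = 147
  #7: 8 × 6 × 4 = 192
  #8: 3 × 6 × 6 = 108
RPN > 117: #2 (224), #3 (640), #4 (175), #5 (432), #6 (147), #7 (192).
Sum: 224 + 640 + 175 + 432 + 147 + 192 = 1810.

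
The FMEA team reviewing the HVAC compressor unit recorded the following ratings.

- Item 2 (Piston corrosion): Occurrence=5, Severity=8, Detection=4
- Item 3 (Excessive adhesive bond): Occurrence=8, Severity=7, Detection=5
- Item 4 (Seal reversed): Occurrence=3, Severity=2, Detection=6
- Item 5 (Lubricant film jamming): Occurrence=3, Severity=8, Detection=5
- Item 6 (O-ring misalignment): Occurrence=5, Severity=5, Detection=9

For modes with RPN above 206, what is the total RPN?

505

RPN = Severity × Occurrence × Detection:
  Item 2: 8 × 5 × 4 = 160
  Item 3: 7 × 8 × 5 = 280
  Item 4: 2 × 3 × 6 = 36
  Item 5: 8 × 3 × 5 = 120
  Item 6: 5 × 5 × 9 = 225
RPN > 206: Item 3 (280), Item 6 (225).
Sum: 280 + 225 = 505.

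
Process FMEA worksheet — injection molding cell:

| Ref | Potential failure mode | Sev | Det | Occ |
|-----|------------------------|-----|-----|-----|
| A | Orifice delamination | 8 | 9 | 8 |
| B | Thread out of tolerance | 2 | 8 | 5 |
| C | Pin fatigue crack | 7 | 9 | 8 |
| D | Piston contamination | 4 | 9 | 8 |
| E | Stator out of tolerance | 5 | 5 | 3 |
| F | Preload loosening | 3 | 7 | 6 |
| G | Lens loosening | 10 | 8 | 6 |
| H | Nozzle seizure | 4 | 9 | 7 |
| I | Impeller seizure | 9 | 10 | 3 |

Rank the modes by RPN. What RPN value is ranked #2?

504

RPN = Severity × Occurrence × Detection:
  A: 8 × 8 × 9 = 576
  B: 2 × 5 × 8 = 80
  C: 7 × 8 × 9 = 504
  D: 4 × 8 × 9 = 288
  E: 5 × 3 × 5 = 75
  F: 3 × 6 × 7 = 126
  G: 10 × 6 × 8 = 480
  H: 4 × 7 × 9 = 252
  I: 9 × 3 × 10 = 270
Sorted descending: 576, 504, 480, 288, 270, 252, 126, 80, 75.
The second-highest RPN is 504 (C).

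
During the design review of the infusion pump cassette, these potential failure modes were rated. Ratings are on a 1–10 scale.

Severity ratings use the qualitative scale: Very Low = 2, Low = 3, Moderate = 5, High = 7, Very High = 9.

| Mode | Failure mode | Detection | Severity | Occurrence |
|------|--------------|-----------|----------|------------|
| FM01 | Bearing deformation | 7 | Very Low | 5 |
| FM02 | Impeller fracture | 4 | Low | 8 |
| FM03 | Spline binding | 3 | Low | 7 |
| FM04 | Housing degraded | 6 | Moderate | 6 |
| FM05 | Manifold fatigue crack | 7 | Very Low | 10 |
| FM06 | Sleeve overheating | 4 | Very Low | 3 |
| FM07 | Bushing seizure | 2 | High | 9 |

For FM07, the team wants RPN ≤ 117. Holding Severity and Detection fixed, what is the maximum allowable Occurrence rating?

FM07: S=7, O=9, D=2 → current RPN = 126.
Fixed product = 14. Need 14 × O ≤ 117, so O ≤ 117/14 = 8.36.
Maximum integer Occurrence rating = 8 (gives RPN 112; O=9 would give 126 > 117).

8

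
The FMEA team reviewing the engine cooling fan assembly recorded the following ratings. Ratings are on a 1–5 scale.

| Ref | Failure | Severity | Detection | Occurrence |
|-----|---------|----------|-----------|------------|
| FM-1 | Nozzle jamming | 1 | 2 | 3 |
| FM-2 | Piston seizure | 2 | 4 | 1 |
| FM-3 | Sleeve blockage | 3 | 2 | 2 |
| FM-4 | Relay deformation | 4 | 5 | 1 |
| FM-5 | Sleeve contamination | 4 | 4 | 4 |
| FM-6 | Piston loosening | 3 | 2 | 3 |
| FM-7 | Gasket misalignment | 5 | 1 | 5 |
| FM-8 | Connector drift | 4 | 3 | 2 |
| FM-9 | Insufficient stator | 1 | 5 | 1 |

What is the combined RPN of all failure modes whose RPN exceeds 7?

RPN = Severity × Occurrence × Detection:
  FM-1: 1 × 3 × 2 = 6
  FM-2: 2 × 1 × 4 = 8
  FM-3: 3 × 2 × 2 = 12
  FM-4: 4 × 1 × 5 = 20
  FM-5: 4 × 4 × 4 = 64
  FM-6: 3 × 3 × 2 = 18
  FM-7: 5 × 5 × 1 = 25
  FM-8: 4 × 2 × 3 = 24
  FM-9: 1 × 1 × 5 = 5
RPN > 7: FM-2 (8), FM-3 (12), FM-4 (20), FM-5 (64), FM-6 (18), FM-7 (25), FM-8 (24).
Sum: 8 + 12 + 20 + 64 + 18 + 25 + 24 = 171.

171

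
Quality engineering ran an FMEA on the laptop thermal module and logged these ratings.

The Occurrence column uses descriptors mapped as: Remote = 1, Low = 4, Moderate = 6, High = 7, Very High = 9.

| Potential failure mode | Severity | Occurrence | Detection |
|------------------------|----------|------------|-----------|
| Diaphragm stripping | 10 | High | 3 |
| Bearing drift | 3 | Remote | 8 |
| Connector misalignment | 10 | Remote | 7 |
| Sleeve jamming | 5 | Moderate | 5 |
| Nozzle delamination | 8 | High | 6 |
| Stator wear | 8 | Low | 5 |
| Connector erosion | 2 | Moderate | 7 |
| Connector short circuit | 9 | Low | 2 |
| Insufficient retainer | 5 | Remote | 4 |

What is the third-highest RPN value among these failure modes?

160

RPN = Severity × Occurrence × Detection:
  Diaphragm stripping: 10 × 7 × 3 = 210
  Bearing drift: 3 × 1 × 8 = 24
  Connector misalignment: 10 × 1 × 7 = 70
  Sleeve jamming: 5 × 6 × 5 = 150
  Nozzle delamination: 8 × 7 × 6 = 336
  Stator wear: 8 × 4 × 5 = 160
  Connector erosion: 2 × 6 × 7 = 84
  Connector short circuit: 9 × 4 × 2 = 72
  Insufficient retainer: 5 × 1 × 4 = 20
Sorted descending: 336, 210, 160, 150, 84, 72, 70, 24, 20.
The third-highest RPN is 160 (Stator wear).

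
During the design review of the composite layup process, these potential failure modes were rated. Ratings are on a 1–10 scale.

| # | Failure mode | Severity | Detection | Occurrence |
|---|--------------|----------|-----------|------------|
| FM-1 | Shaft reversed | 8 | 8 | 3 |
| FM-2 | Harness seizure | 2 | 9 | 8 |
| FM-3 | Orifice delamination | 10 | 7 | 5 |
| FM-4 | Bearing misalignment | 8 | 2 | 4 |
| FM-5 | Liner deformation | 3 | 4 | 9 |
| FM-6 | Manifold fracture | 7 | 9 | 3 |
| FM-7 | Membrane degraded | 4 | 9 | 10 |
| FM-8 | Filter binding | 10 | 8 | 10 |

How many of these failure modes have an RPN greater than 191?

RPN = Severity × Occurrence × Detection:
  FM-1: 8 × 3 × 8 = 192
  FM-2: 2 × 8 × 9 = 144
  FM-3: 10 × 5 × 7 = 350
  FM-4: 8 × 4 × 2 = 64
  FM-5: 3 × 9 × 4 = 108
  FM-6: 7 × 3 × 9 = 189
  FM-7: 4 × 10 × 9 = 360
  FM-8: 10 × 10 × 8 = 800
Modes with RPN > 191: FM-1 (192), FM-3 (350), FM-7 (360), FM-8 (800) → 4.

4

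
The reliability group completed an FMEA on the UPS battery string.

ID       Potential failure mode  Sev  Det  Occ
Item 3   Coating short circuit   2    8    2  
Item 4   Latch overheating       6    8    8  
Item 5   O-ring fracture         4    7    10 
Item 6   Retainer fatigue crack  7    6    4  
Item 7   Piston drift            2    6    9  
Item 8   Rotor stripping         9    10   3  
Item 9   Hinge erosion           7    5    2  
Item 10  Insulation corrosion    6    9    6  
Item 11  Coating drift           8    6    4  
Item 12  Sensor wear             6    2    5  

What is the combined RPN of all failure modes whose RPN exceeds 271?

988

RPN = Severity × Occurrence × Detection:
  Item 3: 2 × 2 × 8 = 32
  Item 4: 6 × 8 × 8 = 384
  Item 5: 4 × 10 × 7 = 280
  Item 6: 7 × 4 × 6 = 168
  Item 7: 2 × 9 × 6 = 108
  Item 8: 9 × 3 × 10 = 270
  Item 9: 7 × 2 × 5 = 70
  Item 10: 6 × 6 × 9 = 324
  Item 11: 8 × 4 × 6 = 192
  Item 12: 6 × 5 × 2 = 60
RPN > 271: Item 4 (384), Item 5 (280), Item 10 (324).
Sum: 384 + 280 + 324 = 988.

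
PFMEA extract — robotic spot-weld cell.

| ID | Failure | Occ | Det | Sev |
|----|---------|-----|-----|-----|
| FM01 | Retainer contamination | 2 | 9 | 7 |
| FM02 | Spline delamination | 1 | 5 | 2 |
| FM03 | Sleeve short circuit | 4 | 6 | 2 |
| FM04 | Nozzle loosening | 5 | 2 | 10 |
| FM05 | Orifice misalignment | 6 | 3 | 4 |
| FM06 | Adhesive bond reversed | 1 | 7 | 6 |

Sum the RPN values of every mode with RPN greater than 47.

RPN = Severity × Occurrence × Detection:
  FM01: 7 × 2 × 9 = 126
  FM02: 2 × 1 × 5 = 10
  FM03: 2 × 4 × 6 = 48
  FM04: 10 × 5 × 2 = 100
  FM05: 4 × 6 × 3 = 72
  FM06: 6 × 1 × 7 = 42
RPN > 47: FM01 (126), FM03 (48), FM04 (100), FM05 (72).
Sum: 126 + 48 + 100 + 72 = 346.

346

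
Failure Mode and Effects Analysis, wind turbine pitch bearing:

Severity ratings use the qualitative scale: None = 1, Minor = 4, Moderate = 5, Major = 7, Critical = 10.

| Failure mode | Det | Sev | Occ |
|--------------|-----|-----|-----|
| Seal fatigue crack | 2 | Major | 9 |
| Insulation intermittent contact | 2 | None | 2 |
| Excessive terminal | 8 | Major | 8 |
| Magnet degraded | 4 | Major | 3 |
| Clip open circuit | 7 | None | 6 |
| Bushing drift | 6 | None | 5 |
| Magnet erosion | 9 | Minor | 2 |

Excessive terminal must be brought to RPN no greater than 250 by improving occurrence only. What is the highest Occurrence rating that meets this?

Excessive terminal: S=7, O=8, D=8 → current RPN = 448.
Fixed product = 56. Need 56 × O ≤ 250, so O ≤ 250/56 = 4.46.
Maximum integer Occurrence rating = 4 (gives RPN 224; O=5 would give 280 > 250).

4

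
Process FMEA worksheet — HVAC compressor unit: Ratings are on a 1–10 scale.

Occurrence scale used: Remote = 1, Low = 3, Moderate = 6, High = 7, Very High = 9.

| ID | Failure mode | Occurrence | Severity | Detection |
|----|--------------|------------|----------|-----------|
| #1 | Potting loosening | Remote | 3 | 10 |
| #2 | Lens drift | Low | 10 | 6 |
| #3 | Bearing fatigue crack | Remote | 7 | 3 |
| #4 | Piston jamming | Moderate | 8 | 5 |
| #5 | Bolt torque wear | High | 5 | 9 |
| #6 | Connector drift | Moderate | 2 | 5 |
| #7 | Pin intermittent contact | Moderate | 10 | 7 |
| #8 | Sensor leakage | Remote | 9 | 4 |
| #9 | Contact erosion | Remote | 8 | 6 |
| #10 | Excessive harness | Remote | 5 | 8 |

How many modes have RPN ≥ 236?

3

RPN = Severity × Occurrence × Detection:
  #1: 3 × 1 × 10 = 30
  #2: 10 × 3 × 6 = 180
  #3: 7 × 1 × 3 = 21
  #4: 8 × 6 × 5 = 240
  #5: 5 × 7 × 9 = 315
  #6: 2 × 6 × 5 = 60
  #7: 10 × 6 × 7 = 420
  #8: 9 × 1 × 4 = 36
  #9: 8 × 1 × 6 = 48
  #10: 5 × 1 × 8 = 40
Modes with RPN ≥ 236: #4 (240), #5 (315), #7 (420) → 3.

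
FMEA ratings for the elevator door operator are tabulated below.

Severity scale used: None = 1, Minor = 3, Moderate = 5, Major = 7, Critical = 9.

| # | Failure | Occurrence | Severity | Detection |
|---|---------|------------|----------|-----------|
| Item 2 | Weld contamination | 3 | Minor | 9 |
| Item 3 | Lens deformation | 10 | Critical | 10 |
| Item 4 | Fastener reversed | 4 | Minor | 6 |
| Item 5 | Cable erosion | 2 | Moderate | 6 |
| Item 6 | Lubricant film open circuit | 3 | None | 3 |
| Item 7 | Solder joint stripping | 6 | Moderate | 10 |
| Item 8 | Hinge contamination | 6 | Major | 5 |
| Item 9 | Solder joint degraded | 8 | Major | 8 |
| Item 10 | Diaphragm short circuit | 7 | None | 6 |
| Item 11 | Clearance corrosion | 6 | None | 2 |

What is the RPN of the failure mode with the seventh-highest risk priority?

RPN = Severity × Occurrence × Detection:
  Item 2: 3 × 3 × 9 = 81
  Item 3: 9 × 10 × 10 = 900
  Item 4: 3 × 4 × 6 = 72
  Item 5: 5 × 2 × 6 = 60
  Item 6: 1 × 3 × 3 = 9
  Item 7: 5 × 6 × 10 = 300
  Item 8: 7 × 6 × 5 = 210
  Item 9: 7 × 8 × 8 = 448
  Item 10: 1 × 7 × 6 = 42
  Item 11: 1 × 6 × 2 = 12
Sorted descending: 900, 448, 300, 210, 81, 72, 60, 42, 12, 9.
The seventh-highest RPN is 60 (Item 5).

60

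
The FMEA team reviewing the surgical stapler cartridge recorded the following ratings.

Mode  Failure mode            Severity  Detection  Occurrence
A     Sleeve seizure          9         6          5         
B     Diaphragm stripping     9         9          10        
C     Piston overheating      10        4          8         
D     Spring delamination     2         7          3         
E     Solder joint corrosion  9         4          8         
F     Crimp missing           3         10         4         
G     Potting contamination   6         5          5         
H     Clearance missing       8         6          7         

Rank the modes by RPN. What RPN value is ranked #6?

150

RPN = Severity × Occurrence × Detection:
  A: 9 × 5 × 6 = 270
  B: 9 × 10 × 9 = 810
  C: 10 × 8 × 4 = 320
  D: 2 × 3 × 7 = 42
  E: 9 × 8 × 4 = 288
  F: 3 × 4 × 10 = 120
  G: 6 × 5 × 5 = 150
  H: 8 × 7 × 6 = 336
Sorted descending: 810, 336, 320, 288, 270, 150, 120, 42.
The sixth-highest RPN is 150 (G).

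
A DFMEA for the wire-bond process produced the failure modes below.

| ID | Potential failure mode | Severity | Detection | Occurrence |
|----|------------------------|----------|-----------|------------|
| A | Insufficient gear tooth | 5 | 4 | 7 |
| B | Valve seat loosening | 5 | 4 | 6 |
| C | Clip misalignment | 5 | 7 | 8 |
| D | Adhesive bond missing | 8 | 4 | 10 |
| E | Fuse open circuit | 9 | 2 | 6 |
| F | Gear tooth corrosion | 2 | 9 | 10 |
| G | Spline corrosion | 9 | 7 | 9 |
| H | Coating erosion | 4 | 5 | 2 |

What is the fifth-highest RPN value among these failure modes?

140

RPN = Severity × Occurrence × Detection:
  A: 5 × 7 × 4 = 140
  B: 5 × 6 × 4 = 120
  C: 5 × 8 × 7 = 280
  D: 8 × 10 × 4 = 320
  E: 9 × 6 × 2 = 108
  F: 2 × 10 × 9 = 180
  G: 9 × 9 × 7 = 567
  H: 4 × 2 × 5 = 40
Sorted descending: 567, 320, 280, 180, 140, 120, 108, 40.
The fifth-highest RPN is 140 (A).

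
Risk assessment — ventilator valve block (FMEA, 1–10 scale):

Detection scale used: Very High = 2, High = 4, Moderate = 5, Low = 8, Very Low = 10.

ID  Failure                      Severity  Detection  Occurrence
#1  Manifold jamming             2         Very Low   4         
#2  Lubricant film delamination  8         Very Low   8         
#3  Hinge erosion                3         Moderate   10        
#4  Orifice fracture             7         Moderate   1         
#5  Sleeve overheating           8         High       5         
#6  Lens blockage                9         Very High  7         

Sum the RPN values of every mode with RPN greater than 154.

800

RPN = Severity × Occurrence × Detection:
  #1: 2 × 4 × 10 = 80
  #2: 8 × 8 × 10 = 640
  #3: 3 × 10 × 5 = 150
  #4: 7 × 1 × 5 = 35
  #5: 8 × 5 × 4 = 160
  #6: 9 × 7 × 2 = 126
RPN > 154: #2 (640), #5 (160).
Sum: 640 + 160 = 800.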